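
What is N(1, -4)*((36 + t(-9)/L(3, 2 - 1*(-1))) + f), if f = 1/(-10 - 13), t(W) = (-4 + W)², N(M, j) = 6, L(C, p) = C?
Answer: 12736/23 ≈ 553.74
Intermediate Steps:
f = -1/23 (f = 1/(-23) = -1/23 ≈ -0.043478)
N(1, -4)*((36 + t(-9)/L(3, 2 - 1*(-1))) + f) = 6*((36 + (-4 - 9)²/3) - 1/23) = 6*((36 + (-13)²*(⅓)) - 1/23) = 6*((36 + 169*(⅓)) - 1/23) = 6*((36 + 169/3) - 1/23) = 6*(277/3 - 1/23) = 6*(6368/69) = 12736/23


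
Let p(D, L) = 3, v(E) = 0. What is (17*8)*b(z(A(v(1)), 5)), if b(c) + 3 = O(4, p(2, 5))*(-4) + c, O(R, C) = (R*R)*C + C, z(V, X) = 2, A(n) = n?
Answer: -27880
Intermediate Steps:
O(R, C) = C + C*R² (O(R, C) = R²*C + C = C*R² + C = C + C*R²)
b(c) = -207 + c (b(c) = -3 + ((3*(1 + 4²))*(-4) + c) = -3 + ((3*(1 + 16))*(-4) + c) = -3 + ((3*17)*(-4) + c) = -3 + (51*(-4) + c) = -3 + (-204 + c) = -207 + c)
(17*8)*b(z(A(v(1)), 5)) = (17*8)*(-207 + 2) = 136*(-205) = -27880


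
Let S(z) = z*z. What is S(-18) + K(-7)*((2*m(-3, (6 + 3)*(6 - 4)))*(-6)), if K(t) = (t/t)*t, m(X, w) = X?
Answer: 72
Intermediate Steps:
S(z) = z²
K(t) = t (K(t) = 1*t = t)
S(-18) + K(-7)*((2*m(-3, (6 + 3)*(6 - 4)))*(-6)) = (-18)² - 7*2*(-3)*(-6) = 324 - (-42)*(-6) = 324 - 7*36 = 324 - 252 = 72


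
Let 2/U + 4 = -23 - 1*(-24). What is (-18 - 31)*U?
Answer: 98/3 ≈ 32.667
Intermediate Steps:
U = -⅔ (U = 2/(-4 + (-23 - 1*(-24))) = 2/(-4 + (-23 + 24)) = 2/(-4 + 1) = 2/(-3) = 2*(-⅓) = -⅔ ≈ -0.66667)
(-18 - 31)*U = (-18 - 31)*(-⅔) = -49*(-⅔) = 98/3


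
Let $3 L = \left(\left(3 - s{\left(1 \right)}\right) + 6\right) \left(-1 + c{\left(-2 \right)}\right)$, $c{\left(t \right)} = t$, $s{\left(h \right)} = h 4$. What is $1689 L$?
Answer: $-8445$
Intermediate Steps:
$s{\left(h \right)} = 4 h$
$L = -5$ ($L = \frac{\left(\left(3 - 4 \cdot 1\right) + 6\right) \left(-1 - 2\right)}{3} = \frac{\left(\left(3 - 4\right) + 6\right) \left(-3\right)}{3} = \frac{\left(-1 + 6\right) \left(-3\right)}{3} = \frac{5 \left(-3\right)}{3} = \frac{1}{3} \left(-15\right) = -5$)
$1689 L = 1689 \left(-5\right) = -8445$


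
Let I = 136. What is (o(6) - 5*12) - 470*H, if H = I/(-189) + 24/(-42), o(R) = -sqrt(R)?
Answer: 103340/189 - sqrt(6) ≈ 544.32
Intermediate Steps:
H = -244/189 (H = 136/(-189) + 24/(-42) = 136*(-1/189) + 24*(-1/42) = -136/189 - 4/7 = -244/189 ≈ -1.2910)
(o(6) - 5*12) - 470*H = (-sqrt(6) - 5*12) - 470*(-244/189) = (-sqrt(6) - 60) + 114680/189 = (-60 - sqrt(6)) + 114680/189 = 103340/189 - sqrt(6)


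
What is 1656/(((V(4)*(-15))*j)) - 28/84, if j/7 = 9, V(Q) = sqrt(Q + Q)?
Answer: -1/3 - 46*sqrt(2)/105 ≈ -0.95289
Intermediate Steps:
V(Q) = sqrt(2)*sqrt(Q) (V(Q) = sqrt(2*Q) = sqrt(2)*sqrt(Q))
j = 63 (j = 7*9 = 63)
1656/(((V(4)*(-15))*j)) - 28/84 = 1656/((((sqrt(2)*sqrt(4))*(-15))*63)) - 28/84 = 1656/((((sqrt(2)*2)*(-15))*63)) - 28*1/84 = 1656/((((2*sqrt(2))*(-15))*63)) - 1/3 = 1656/((-30*sqrt(2)*63)) - 1/3 = 1656/((-1890*sqrt(2))) - 1/3 = 1656*(-sqrt(2)/3780) - 1/3 = -46*sqrt(2)/105 - 1/3 = -1/3 - 46*sqrt(2)/105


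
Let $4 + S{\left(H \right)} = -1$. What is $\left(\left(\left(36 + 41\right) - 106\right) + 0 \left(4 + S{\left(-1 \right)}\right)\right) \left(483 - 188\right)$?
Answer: $-8555$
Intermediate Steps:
$S{\left(H \right)} = -5$ ($S{\left(H \right)} = -4 - 1 = -5$)
$\left(\left(\left(36 + 41\right) - 106\right) + 0 \left(4 + S{\left(-1 \right)}\right)\right) \left(483 - 188\right) = \left(\left(\left(36 + 41\right) - 106\right) + 0 \left(4 - 5\right)\right) \left(483 - 188\right) = \left(\left(77 - 106\right) + 0 \left(-1\right)\right) 295 = \left(-29 + 0\right) 295 = \left(-29\right) 295 = -8555$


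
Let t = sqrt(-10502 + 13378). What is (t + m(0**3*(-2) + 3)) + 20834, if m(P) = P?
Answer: 20837 + 2*sqrt(719) ≈ 20891.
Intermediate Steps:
t = 2*sqrt(719) (t = sqrt(2876) = 2*sqrt(719) ≈ 53.628)
(t + m(0**3*(-2) + 3)) + 20834 = (2*sqrt(719) + (0**3*(-2) + 3)) + 20834 = (2*sqrt(719) + (0*(-2) + 3)) + 20834 = (2*sqrt(719) + (0 + 3)) + 20834 = (2*sqrt(719) + 3) + 20834 = (3 + 2*sqrt(719)) + 20834 = 20837 + 2*sqrt(719)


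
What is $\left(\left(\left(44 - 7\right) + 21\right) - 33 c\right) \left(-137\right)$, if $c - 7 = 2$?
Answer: $32743$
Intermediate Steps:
$c = 9$ ($c = 7 + 2 = 9$)
$\left(\left(\left(44 - 7\right) + 21\right) - 33 c\right) \left(-137\right) = \left(\left(\left(44 - 7\right) + 21\right) - 297\right) \left(-137\right) = \left(\left(37 + 21\right) - 297\right) \left(-137\right) = \left(58 - 297\right) \left(-137\right) = \left(-239\right) \left(-137\right) = 32743$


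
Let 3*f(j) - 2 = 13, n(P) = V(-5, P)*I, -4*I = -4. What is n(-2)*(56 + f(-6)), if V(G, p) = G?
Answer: -305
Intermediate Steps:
I = 1 (I = -1/4*(-4) = 1)
n(P) = -5 (n(P) = -5*1 = -5)
f(j) = 5 (f(j) = 2/3 + (1/3)*13 = 2/3 + 13/3 = 5)
n(-2)*(56 + f(-6)) = -5*(56 + 5) = -5*61 = -305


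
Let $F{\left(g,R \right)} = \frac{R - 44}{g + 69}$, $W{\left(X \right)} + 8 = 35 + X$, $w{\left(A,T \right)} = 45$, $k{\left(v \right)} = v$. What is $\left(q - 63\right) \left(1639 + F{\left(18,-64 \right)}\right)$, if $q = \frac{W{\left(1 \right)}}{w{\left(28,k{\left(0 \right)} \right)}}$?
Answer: $- \frac{26663693}{261} \approx -1.0216 \cdot 10^{5}$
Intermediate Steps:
$W{\left(X \right)} = 27 + X$ ($W{\left(X \right)} = -8 + \left(35 + X\right) = 27 + X$)
$F{\left(g,R \right)} = \frac{-44 + R}{69 + g}$
$q = \frac{28}{45}$ ($q = \frac{27 + 1}{45} = 28 \cdot \frac{1}{45} = \frac{28}{45} \approx 0.62222$)
$\left(q - 63\right) \left(1639 + F{\left(18,-64 \right)}\right) = \left(\frac{28}{45} - 63\right) \left(1639 + \frac{-44 - 64}{69 + 18}\right) = - \frac{2807 \left(1639 + \frac{1}{87} \left(-108\right)\right)}{45} = - \frac{2807 \left(1639 - \frac{36}{29}\right)}{45} = \left(- \frac{2807}{45}\right) \frac{47495}{29} = - \frac{26663693}{261}$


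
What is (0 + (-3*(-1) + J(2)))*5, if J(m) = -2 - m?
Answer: -5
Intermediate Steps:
(0 + (-3*(-1) + J(2)))*5 = (0 + (-3*(-1) + (-2 - 1*2)))*5 = (0 + (3 + (-2 - 2)))*5 = (0 + (3 - 4))*5 = (0 - 1)*5 = -1*5 = -5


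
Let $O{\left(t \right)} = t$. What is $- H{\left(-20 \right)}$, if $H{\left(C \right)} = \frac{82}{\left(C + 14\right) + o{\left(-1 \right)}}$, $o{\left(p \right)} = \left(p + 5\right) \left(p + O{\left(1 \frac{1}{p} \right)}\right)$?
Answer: $\frac{41}{7} \approx 5.8571$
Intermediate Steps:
$o{\left(p \right)} = \left(5 + p\right) \left(p + \frac{1}{p}\right)$ ($o{\left(p \right)} = \left(p + 5\right) \left(p + 1 \frac{1}{p}\right) = \left(5 + p\right) \left(p + \frac{1}{p}\right)$)
$H{\left(C \right)} = \frac{82}{6 + C}$ ($H{\left(C \right)} = \frac{82}{\left(C + 14\right) + \left(1 + \left(-1\right)^{2} + 5 \left(-1\right) + \frac{5}{-1}\right)} = \frac{82}{\left(14 + C\right) + \left(1 + 1 - 5 + 5 \left(-1\right)\right)} = \frac{82}{\left(14 + C\right) + \left(1 + 1 - 5 - 5\right)} = \frac{82}{\left(14 + C\right) - 8} = \frac{82}{6 + C}$)
$- H{\left(-20 \right)} = - \frac{82}{6 - 20} = - \frac{82}{-14} = - \frac{82 \left(-1\right)}{14} = \left(-1\right) \left(- \frac{41}{7}\right) = \frac{41}{7}$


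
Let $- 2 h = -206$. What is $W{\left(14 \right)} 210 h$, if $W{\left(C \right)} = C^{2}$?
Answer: $4239480$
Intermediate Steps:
$h = 103$ ($h = \left(- \frac{1}{2}\right) \left(-206\right) = 103$)
$W{\left(14 \right)} 210 h = 14^{2} \cdot 210 \cdot 103 = 196 \cdot 210 \cdot 103 = 41160 \cdot 103 = 4239480$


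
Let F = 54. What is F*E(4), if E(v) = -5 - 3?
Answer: -432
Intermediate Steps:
E(v) = -8
F*E(4) = 54*(-8) = -432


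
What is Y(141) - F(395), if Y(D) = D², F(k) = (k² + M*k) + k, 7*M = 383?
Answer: -1107058/7 ≈ -1.5815e+5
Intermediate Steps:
M = 383/7 (M = (⅐)*383 = 383/7 ≈ 54.714)
F(k) = k² + 390*k/7 (F(k) = (k² + 383*k/7) + k = k² + 390*k/7)
Y(141) - F(395) = 141² - 395*(390 + 7*395)/7 = 19881 - 395*(390 + 2765)/7 = 19881 - 395*3155/7 = 19881 - 1*1246225/7 = 19881 - 1246225/7 = -1107058/7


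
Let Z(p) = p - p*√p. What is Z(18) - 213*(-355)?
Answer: 75633 - 54*√2 ≈ 75557.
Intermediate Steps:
Z(p) = p - p^(3/2)
Z(18) - 213*(-355) = (18 - 18^(3/2)) - 213*(-355) = (18 - 54*√2) + 75615 = 75633 - 54*√2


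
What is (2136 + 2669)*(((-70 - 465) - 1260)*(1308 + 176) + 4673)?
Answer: -12777009135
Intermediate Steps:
(2136 + 2669)*(((-70 - 465) - 1260)*(1308 + 176) + 4673) = 4805*((-535 - 1260)*1484 + 4673) = 4805*(-1795*1484 + 4673) = 4805*(-2663780 + 4673) = 4805*(-2659107) = -12777009135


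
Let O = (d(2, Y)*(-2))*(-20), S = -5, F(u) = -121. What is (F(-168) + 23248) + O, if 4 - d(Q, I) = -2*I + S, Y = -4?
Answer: 23167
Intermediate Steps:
d(Q, I) = 9 + 2*I (d(Q, I) = 4 - (-2*I - 5) = 4 - (-5 - 2*I) = 4 + (5 + 2*I) = 9 + 2*I)
O = 40 (O = ((9 + 2*(-4))*(-2))*(-20) = ((9 - 8)*(-2))*(-20) = (1*(-2))*(-20) = -2*(-20) = 40)
(F(-168) + 23248) + O = (-121 + 23248) + 40 = 23127 + 40 = 23167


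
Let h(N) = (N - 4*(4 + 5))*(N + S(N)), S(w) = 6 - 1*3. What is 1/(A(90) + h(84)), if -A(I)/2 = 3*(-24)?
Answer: 1/4320 ≈ 0.00023148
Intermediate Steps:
S(w) = 3 (S(w) = 6 - 3 = 3)
h(N) = (-36 + N)*(3 + N) (h(N) = (N - 4*(4 + 5))*(N + 3) = (N - 4*9)*(3 + N) = (N - 36)*(3 + N) = (-36 + N)*(3 + N))
A(I) = 144 (A(I) = -6*(-24) = -2*(-72) = 144)
1/(A(90) + h(84)) = 1/(144 + (-108 + 84**2 - 33*84)) = 1/(144 + (-108 + 7056 - 2772)) = 1/(144 + 4176) = 1/4320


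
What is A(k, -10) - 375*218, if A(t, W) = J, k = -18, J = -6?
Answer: -81756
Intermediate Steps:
A(t, W) = -6
A(k, -10) - 375*218 = -6 - 375*218 = -6 - 81750 = -81756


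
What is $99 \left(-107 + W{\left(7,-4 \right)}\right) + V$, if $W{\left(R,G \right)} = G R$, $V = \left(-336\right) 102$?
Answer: $-47637$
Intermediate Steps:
$V = -34272$
$99 \left(-107 + W{\left(7,-4 \right)}\right) + V = 99 \left(-107 - 28\right) - 34272 = 99 \left(-135\right) - 34272 = -13365 - 34272 = -47637$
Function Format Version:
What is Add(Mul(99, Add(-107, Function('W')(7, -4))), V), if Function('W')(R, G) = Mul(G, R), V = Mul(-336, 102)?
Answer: -47637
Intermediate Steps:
V = -34272
Add(Mul(99, Add(-107, Function('W')(7, -4))), V) = Add(Mul(99, Add(-107, Mul(-4, 7))), -34272) = Add(Mul(99, Add(-107, -28)), -34272) = Add(Mul(99, -135), -34272) = Add(-13365, -34272) = -47637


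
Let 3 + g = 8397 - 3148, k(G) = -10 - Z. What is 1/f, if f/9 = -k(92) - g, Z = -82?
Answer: -1/47862 ≈ -2.0893e-5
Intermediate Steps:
k(G) = 72 (k(G) = -10 - 1*(-82) = -10 + 82 = 72)
g = 5246 (g = -3 + (8397 - 3148) = -3 + 5249 = 5246)
f = -47862 (f = 9*(-1*72 - 1*5246) = 9*(-72 - 5246) = 9*(-5318) = -47862)
1/f = 1/(-47862) = -1/47862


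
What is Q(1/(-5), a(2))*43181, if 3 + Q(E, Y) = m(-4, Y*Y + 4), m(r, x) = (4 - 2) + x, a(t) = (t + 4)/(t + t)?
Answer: 906801/4 ≈ 2.2670e+5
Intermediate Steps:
a(t) = (4 + t)/(2*t) (a(t) = (4 + t)/((2*t)) = (4 + t)*(1/(2*t)) = (4 + t)/(2*t))
m(r, x) = 2 + x
Q(E, Y) = 3 + Y**2 (Q(E, Y) = -3 + (2 + (Y*Y + 4)) = -3 + (2 + (Y**2 + 4)) = -3 + (2 + (4 + Y**2)) = -3 + (6 + Y**2) = 3 + Y**2)
Q(1/(-5), a(2))*43181 = (3 + ((1/2)*(4 + 2)/2)**2)*43181 = (3 + ((1/2)*(1/2)*6)**2)*43181 = (3 + (3/2)**2)*43181 = (3 + 9/4)*43181 = (21/4)*43181 = 906801/4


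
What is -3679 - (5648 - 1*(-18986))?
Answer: -28313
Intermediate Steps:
-3679 - (5648 - 1*(-18986)) = -3679 - (5648 + 18986) = -3679 - 1*24634 = -3679 - 24634 = -28313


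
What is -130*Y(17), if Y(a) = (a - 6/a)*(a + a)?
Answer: -73580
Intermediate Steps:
Y(a) = 2*a*(a - 6/a) (Y(a) = (a - 6/a)*(2*a) = 2*a*(a - 6/a))
-130*Y(17) = -130*(-12 + 2*17²) = -130*(-12 + 2*289) = -130*(-12 + 578) = -130*566 = -73580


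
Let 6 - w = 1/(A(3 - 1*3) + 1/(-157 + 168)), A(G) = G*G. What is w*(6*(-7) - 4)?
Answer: 230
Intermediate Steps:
A(G) = G**2
w = -5 (w = 6 - 1/((3 - 1*3)**2 + 1/(-157 + 168)) = 6 - 1/((3 - 3)**2 + 1/11) = 6 - 1/(0**2 + 1/11) = 6 - 1/(0 + 1/11) = 6 - 1/1/11 = 6 - 1*11 = 6 - 11 = -5)
w*(6*(-7) - 4) = -5*(6*(-7) - 4) = -5*(-42 - 4) = -5*(-46) = 230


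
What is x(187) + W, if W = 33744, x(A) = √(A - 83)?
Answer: 33744 + 2*√26 ≈ 33754.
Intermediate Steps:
x(A) = √(-83 + A)
x(187) + W = √(-83 + 187) + 33744 = √104 + 33744 = 2*√26 + 33744 = 33744 + 2*√26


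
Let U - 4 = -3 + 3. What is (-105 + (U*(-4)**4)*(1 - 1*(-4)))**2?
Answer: 25150225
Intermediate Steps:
U = 4 (U = 4 + (-3 + 3) = 4 + 0 = 4)
(-105 + (U*(-4)**4)*(1 - 1*(-4)))**2 = (-105 + (4*(-4)**4)*(1 - 1*(-4)))**2 = (-105 + (4*256)*(1 + 4))**2 = (-105 + 1024*5)**2 = (-105 + 5120)**2 = 5015**2 = 25150225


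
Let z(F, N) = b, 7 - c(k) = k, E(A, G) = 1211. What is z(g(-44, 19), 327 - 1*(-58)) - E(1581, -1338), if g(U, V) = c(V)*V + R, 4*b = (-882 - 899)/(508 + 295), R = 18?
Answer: -3891513/3212 ≈ -1211.6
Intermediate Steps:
c(k) = 7 - k
b = -1781/3212 (b = ((-882 - 899)/(508 + 295))/4 = (-1781/803)/4 = (-1781*1/803)/4 = (1/4)*(-1781/803) = -1781/3212 ≈ -0.55448)
g(U, V) = 18 + V*(7 - V) (g(U, V) = (7 - V)*V + 18 = V*(7 - V) + 18 = 18 + V*(7 - V))
z(F, N) = -1781/3212
z(g(-44, 19), 327 - 1*(-58)) - E(1581, -1338) = -1781/3212 - 1*1211 = -1781/3212 - 1211 = -3891513/3212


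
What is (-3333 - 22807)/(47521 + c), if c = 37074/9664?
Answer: -126308480/229640009 ≈ -0.55003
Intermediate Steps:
c = 18537/4832 (c = 37074*(1/9664) = 18537/4832 ≈ 3.8363)
(-3333 - 22807)/(47521 + c) = (-3333 - 22807)/(47521 + 18537/4832) = -26140/229640009/4832 = -26140*4832/229640009 = -126308480/229640009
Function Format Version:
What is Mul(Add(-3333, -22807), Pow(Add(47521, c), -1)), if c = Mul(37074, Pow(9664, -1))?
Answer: Rational(-126308480, 229640009) ≈ -0.55003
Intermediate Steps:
c = Rational(18537, 4832) (c = Mul(37074, Rational(1, 9664)) = Rational(18537, 4832) ≈ 3.8363)
Mul(Add(-3333, -22807), Pow(Add(47521, c), -1)) = Mul(Add(-3333, -22807), Pow(Add(47521, Rational(18537, 4832)), -1)) = Mul(-26140, Pow(Rational(229640009, 4832), -1)) = Mul(-26140, Rational(4832, 229640009)) = Rational(-126308480, 229640009)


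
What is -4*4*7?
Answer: -112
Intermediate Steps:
-4*4*7 = -16*7 = -112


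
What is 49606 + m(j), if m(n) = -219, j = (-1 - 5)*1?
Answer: 49387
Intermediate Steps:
j = -6 (j = -6*1 = -6)
49606 + m(j) = 49606 - 219 = 49387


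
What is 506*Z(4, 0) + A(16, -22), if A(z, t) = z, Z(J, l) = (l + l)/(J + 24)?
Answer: 16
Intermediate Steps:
Z(J, l) = 2*l/(24 + J) (Z(J, l) = (2*l)/(24 + J) = 2*l/(24 + J))
506*Z(4, 0) + A(16, -22) = 506*(2*0/(24 + 4)) + 16 = 506*(2*0/28) + 16 = 506*(2*0*(1/28)) + 16 = 506*0 + 16 = 0 + 16 = 16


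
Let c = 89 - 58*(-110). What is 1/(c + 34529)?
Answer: 1/40998 ≈ 2.4391e-5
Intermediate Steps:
c = 6469 (c = 89 + 6380 = 6469)
1/(c + 34529) = 1/(6469 + 34529) = 1/40998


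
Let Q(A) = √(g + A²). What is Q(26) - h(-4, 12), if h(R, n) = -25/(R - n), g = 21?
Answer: -25/16 + √697 ≈ 24.838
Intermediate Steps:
Q(A) = √(21 + A²)
Q(26) - h(-4, 12) = √(21 + 26²) - 25/(12 - 1*(-4)) = √(21 + 676) - 25/(12 + 4) = √697 - 25/16 = -25/16 + √697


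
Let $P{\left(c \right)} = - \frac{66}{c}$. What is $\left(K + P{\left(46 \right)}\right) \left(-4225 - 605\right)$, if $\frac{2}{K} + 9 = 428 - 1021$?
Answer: $\frac{298680}{43} \approx 6946.0$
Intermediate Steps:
$K = - \frac{1}{301}$ ($K = \frac{2}{-9 + \left(428 - 1021\right)} = \frac{2}{-9 - 593} = \frac{2}{-602} = 2 \left(- \frac{1}{602}\right) = - \frac{1}{301} \approx -0.0033223$)
$\left(K + P{\left(46 \right)}\right) \left(-4225 - 605\right) = \left(- \frac{1}{301} - \frac{66}{46}\right) \left(-4225 - 605\right) = \left(- \frac{1}{301} - \frac{33}{23}\right) \left(-4830\right) = \left(- \frac{9956}{6923}\right) \left(-4830\right) = \frac{298680}{43}$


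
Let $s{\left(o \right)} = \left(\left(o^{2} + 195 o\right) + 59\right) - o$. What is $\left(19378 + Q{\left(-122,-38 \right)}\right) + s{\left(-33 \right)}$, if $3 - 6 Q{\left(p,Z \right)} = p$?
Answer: $\frac{84869}{6} \approx 14145.0$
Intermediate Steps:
$Q{\left(p,Z \right)} = \frac{1}{2} - \frac{p}{6}$
$s{\left(o \right)} = 59 + o^{2} + 194 o$ ($s{\left(o \right)} = \left(59 + o^{2} + 195 o\right) - o = 59 + o^{2} + 194 o$)
$\left(19378 + Q{\left(-122,-38 \right)}\right) + s{\left(-33 \right)} = \left(19378 + \left(\frac{1}{2} - - \frac{61}{3}\right)\right) + \left(59 + \left(-33\right)^{2} + 194 \left(-33\right)\right) = \left(19378 + \left(\frac{1}{2} + \frac{61}{3}\right)\right) + \left(59 + 1089 - 6402\right) = \left(19378 + \frac{125}{6}\right) - 5254 = \frac{116393}{6} - 5254 = \frac{84869}{6}$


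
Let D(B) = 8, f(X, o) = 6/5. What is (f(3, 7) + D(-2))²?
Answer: 2116/25 ≈ 84.640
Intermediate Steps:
f(X, o) = 6/5 (f(X, o) = 6*(⅕) = 6/5)
(f(3, 7) + D(-2))² = (6/5 + 8)² = (46/5)² = 2116/25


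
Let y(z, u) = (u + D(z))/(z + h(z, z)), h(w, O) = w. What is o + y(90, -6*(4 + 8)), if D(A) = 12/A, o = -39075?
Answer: -52751789/1350 ≈ -39075.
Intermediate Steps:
y(z, u) = (u + 12/z)/(2*z) (y(z, u) = (u + 12/z)/(z + z) = (u + 12/z)/((2*z)) = (u + 12/z)*(1/(2*z)) = (u + 12/z)/(2*z))
o + y(90, -6*(4 + 8)) = -39075 + (½)*(12 - 6*(4 + 8)*90)/90² = -39075 + (½)*(1/8100)*(12 - 6*12*90) = -39075 + (½)*(1/8100)*(12 - 72*90) = -39075 + (½)*(1/8100)*(12 - 6480) = -39075 + (½)*(1/8100)*(-6468) = -39075 - 539/1350 = -52751789/1350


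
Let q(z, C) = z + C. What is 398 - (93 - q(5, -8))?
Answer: 302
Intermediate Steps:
q(z, C) = C + z
398 - (93 - q(5, -8)) = 398 - (93 - (-8 + 5)) = 398 - (93 - 1*(-3)) = 398 - (93 + 3) = 398 - 1*96 = 398 - 96 = 302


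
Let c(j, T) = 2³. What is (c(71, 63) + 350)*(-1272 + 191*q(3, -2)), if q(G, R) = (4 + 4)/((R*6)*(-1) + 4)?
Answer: -421187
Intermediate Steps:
c(j, T) = 8
q(G, R) = 8/(4 - 6*R) (q(G, R) = 8/((6*R)*(-1) + 4) = 8/(-6*R + 4) = 8/(4 - 6*R))
(c(71, 63) + 350)*(-1272 + 191*q(3, -2)) = (8 + 350)*(-1272 + 191*(-4/(-2 + 3*(-2)))) = 358*(-1272 + 191*(-4/(-2 - 6))) = 358*(-1272 + 191*(-4/(-8))) = 358*(-1272 + 191*(-4*(-⅛))) = 358*(-1272 + 191*(½)) = 358*(-1272 + 191/2) = 358*(-2353/2) = -421187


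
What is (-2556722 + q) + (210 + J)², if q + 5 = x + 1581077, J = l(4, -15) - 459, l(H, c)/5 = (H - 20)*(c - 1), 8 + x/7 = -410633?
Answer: -2787176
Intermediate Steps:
x = -2874487 (x = -56 + 7*(-410633) = -56 - 2874431 = -2874487)
l(H, c) = 5*(-1 + c)*(-20 + H) (l(H, c) = 5*((H - 20)*(c - 1)) = 5*((-20 + H)*(-1 + c)) = 5*((-1 + c)*(-20 + H)) = 5*(-1 + c)*(-20 + H))
J = 821 (J = (100 - 100*(-15) - 5*4 + 5*4*(-15)) - 459 = (100 + 1500 - 20 - 300) - 459 = 1280 - 459 = 821)
q = -1293415 (q = -5 + (-2874487 + 1581077) = -5 - 1293410 = -1293415)
(-2556722 + q) + (210 + J)² = (-2556722 - 1293415) + (210 + 821)² = -3850137 + 1031² = -3850137 + 1062961 = -2787176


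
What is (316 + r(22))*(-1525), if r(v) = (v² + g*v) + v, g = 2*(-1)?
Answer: -1186450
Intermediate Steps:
g = -2
r(v) = v² - v (r(v) = (v² - 2*v) + v = v² - v)
(316 + r(22))*(-1525) = (316 + 22*(-1 + 22))*(-1525) = (316 + 22*21)*(-1525) = (316 + 462)*(-1525) = 778*(-1525) = -1186450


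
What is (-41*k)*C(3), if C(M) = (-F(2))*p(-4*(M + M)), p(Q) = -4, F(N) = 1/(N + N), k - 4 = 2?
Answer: -246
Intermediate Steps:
k = 6 (k = 4 + 2 = 6)
F(N) = 1/(2*N)
C(M) = 1 (C(M) = -1/(2*2)*(-4) = -1*1/4*(-4) = -1/4*(-4) = 1)
(-41*k)*C(3) = -41*6*1 = -246*1 = -246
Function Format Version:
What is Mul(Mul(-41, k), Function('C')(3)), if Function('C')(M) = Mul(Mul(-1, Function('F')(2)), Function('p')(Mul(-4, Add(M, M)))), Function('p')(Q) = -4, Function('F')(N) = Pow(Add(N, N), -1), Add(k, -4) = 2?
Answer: -246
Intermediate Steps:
k = 6 (k = Add(4, 2) = 6)
Function('F')(N) = Mul(Rational(1, 2), Pow(N, -1)) (Function('F')(N) = Pow(Mul(2, N), -1) = Mul(Rational(1, 2), Pow(N, -1)))
Function('C')(M) = 1 (Function('C')(M) = Mul(Mul(-1, Mul(Rational(1, 2), Pow(2, -1))), -4) = Mul(Mul(-1, Mul(Rational(1, 2), Rational(1, 2))), -4) = Mul(Mul(-1, Rational(1, 4)), -4) = Mul(Rational(-1, 4), -4) = 1)
Mul(Mul(-41, k), Function('C')(3)) = Mul(Mul(-41, 6), 1) = Mul(-246, 1) = -246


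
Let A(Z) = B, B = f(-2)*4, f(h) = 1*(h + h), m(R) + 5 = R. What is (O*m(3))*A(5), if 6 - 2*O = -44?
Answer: 800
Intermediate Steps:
m(R) = -5 + R
f(h) = 2*h (f(h) = 1*(2*h) = 2*h)
O = 25 (O = 3 - ½*(-44) = 3 + 22 = 25)
B = -16 (B = (2*(-2))*4 = -4*4 = -16)
A(Z) = -16
(O*m(3))*A(5) = (25*(-5 + 3))*(-16) = (25*(-2))*(-16) = -50*(-16) = 800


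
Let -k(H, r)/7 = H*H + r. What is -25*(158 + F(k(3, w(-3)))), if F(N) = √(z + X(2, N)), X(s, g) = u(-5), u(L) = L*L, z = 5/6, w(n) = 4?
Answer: -3950 - 25*√930/6 ≈ -4077.1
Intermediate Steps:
z = ⅚ (z = 5*(⅙) = ⅚ ≈ 0.83333)
k(H, r) = -7*r - 7*H² (k(H, r) = -7*(H*H + r) = -7*(H² + r) = -7*(r + H²) = -7*r - 7*H²)
u(L) = L²
X(s, g) = 25 (X(s, g) = (-5)² = 25)
F(N) = √930/6 (F(N) = √(⅚ + 25) = √(155/6) = √930/6)
-25*(158 + F(k(3, w(-3)))) = -25*(158 + √930/6) = -3950 - 25*√930/6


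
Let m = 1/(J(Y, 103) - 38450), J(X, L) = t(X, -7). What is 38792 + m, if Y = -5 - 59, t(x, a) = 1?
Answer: 1491513607/38449 ≈ 38792.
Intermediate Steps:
Y = -64
J(X, L) = 1
m = -1/38449 (m = 1/(1 - 38450) = 1/(-38449) = -1/38449 ≈ -2.6008e-5)
38792 + m = 38792 - 1/38449 = 1491513607/38449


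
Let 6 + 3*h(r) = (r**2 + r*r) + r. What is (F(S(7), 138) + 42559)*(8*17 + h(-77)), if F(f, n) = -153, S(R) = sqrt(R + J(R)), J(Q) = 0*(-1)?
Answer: 172210766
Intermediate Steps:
J(Q) = 0
S(R) = sqrt(R) (S(R) = sqrt(R + 0) = sqrt(R))
h(r) = -2 + r/3 + 2*r**2/3 (h(r) = -2 + ((r**2 + r*r) + r)/3 = -2 + ((r**2 + r**2) + r)/3 = -2 + (2*r**2 + r)/3 = -2 + (r + 2*r**2)/3 = -2 + (r/3 + 2*r**2/3) = -2 + r/3 + 2*r**2/3)
(F(S(7), 138) + 42559)*(8*17 + h(-77)) = (-153 + 42559)*(8*17 + (-2 + (1/3)*(-77) + (2/3)*(-77)**2)) = 42406*(136 + (-2 - 77/3 + (2/3)*5929)) = 42406*(136 + (-2 - 77/3 + 11858/3)) = 42406*(136 + 3925) = 42406*4061 = 172210766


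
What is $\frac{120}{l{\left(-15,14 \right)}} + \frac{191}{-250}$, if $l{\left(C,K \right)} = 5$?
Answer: $\frac{5809}{250} \approx 23.236$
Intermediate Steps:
$\frac{120}{l{\left(-15,14 \right)}} + \frac{191}{-250} = \frac{120}{5} + \frac{191}{-250} = 120 \cdot \frac{1}{5} + 191 \left(- \frac{1}{250}\right) = 24 - \frac{191}{250} = \frac{5809}{250}$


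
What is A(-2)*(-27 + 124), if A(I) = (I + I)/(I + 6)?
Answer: -97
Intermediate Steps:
A(I) = 2*I/(6 + I) (A(I) = (2*I)/(6 + I) = 2*I/(6 + I))
A(-2)*(-27 + 124) = (2*(-2)/(6 - 2))*(-27 + 124) = (2*(-2)/4)*97 = (2*(-2)*(¼))*97 = -1*97 = -97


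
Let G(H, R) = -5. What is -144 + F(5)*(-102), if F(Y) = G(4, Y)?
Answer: 366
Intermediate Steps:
F(Y) = -5
-144 + F(5)*(-102) = -144 - 5*(-102) = -144 + 510 = 366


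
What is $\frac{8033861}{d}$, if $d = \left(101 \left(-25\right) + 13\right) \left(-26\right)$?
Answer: $\frac{8033861}{65312} \approx 123.01$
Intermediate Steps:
$d = 65312$ ($d = \left(-2525 + 13\right) \left(-26\right) = \left(-2512\right) \left(-26\right) = 65312$)
$\frac{8033861}{d} = \frac{8033861}{65312}$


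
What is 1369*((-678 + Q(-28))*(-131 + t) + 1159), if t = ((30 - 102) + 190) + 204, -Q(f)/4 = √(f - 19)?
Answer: -175696091 - 1045916*I*√47 ≈ -1.757e+8 - 7.1704e+6*I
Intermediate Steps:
Q(f) = -4*√(-19 + f) (Q(f) = -4*√(f - 19) = -4*√(-19 + f))
t = 322 (t = (-72 + 190) + 204 = 118 + 204 = 322)
1369*((-678 + Q(-28))*(-131 + t) + 1159) = 1369*((-678 - 4*√(-19 - 28))*(-131 + 322) + 1159) = 1369*((-678 - 4*I*√47)*191 + 1159) = 1369*((-129498 - 764*I*√47) + 1159) = 1369*(-128339 - 764*I*√47) = -175696091 - 1045916*I*√47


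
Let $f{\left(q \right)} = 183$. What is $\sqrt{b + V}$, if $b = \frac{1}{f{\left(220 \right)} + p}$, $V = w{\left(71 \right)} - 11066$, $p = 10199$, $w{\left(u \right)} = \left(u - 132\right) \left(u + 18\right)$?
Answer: $\frac{i \sqrt{1777928805998}}{10382} \approx 128.43 i$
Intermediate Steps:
$w{\left(u \right)} = \left(-132 + u\right) \left(18 + u\right)$
$V = -16495$ ($V = \left(-2376 + 71^{2} - 8094\right) - 11066 = \left(-2376 + 5041 - 8094\right) - 11066 = -5429 - 11066 = -16495$)
$b = \frac{1}{10382}$ ($b = \frac{1}{183 + 10199} = \frac{1}{10382} \approx 9.6321 \cdot 10^{-5}$)
$\sqrt{b + V} = \sqrt{\frac{1}{10382} - 16495} = \sqrt{- \frac{171251089}{10382}} = \frac{i \sqrt{1777928805998}}{10382}$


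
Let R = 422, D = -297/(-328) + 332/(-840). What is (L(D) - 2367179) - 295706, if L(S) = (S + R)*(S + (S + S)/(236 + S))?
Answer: -25725057090281995094083/9661385136916800 ≈ -2.6627e+6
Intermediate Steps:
D = 17573/34440 (D = -297*(-1/328) + 332*(-1/840) = 297/328 - 83/210 = 17573/34440 ≈ 0.51025)
L(S) = (422 + S)*(S + 2*S/(236 + S)) (L(S) = (S + 422)*(S + (S + S)/(236 + S)) = (422 + S)*(S + (2*S)/(236 + S)) = (422 + S)*(S + 2*S/(236 + S)))
(L(D) - 2367179) - 295706 = (17573*(100436 + (17573/34440)**2 + 660*(17573/34440))/(34440*(236 + 17573/34440)) - 2367179) - 295706 = (17573*(100436 + 308810329/1186113600 + 193303/574)/(34440*(8145413/34440)) - 2367179) - 295706 = ((17573/34440)*(34440/8145413)*(119528255659129/1186113600) - 2367179) - 295706 = (2100470036697873917/9661385136916800 - 2367179) - 295706 = -22868127536984875833283/9661385136916800 - 295706 = -25725057090281995094083/9661385136916800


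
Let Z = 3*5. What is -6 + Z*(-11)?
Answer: -171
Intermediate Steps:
Z = 15
-6 + Z*(-11) = -6 + 15*(-11) = -6 - 165 = -171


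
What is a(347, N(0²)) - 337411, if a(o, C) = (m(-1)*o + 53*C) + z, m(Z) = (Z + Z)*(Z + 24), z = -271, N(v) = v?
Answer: -353644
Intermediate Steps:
m(Z) = 2*Z*(24 + Z) (m(Z) = (2*Z)*(24 + Z) = 2*Z*(24 + Z))
a(o, C) = -271 - 46*o + 53*C (a(o, C) = ((2*(-1)*(24 - 1))*o + 53*C) - 271 = ((2*(-1)*23)*o + 53*C) - 271 = (-46*o + 53*C) - 271 = -271 - 46*o + 53*C)
a(347, N(0²)) - 337411 = (-271 - 46*347 + 53*0²) - 337411 = (-271 - 15962 + 53*0) - 337411 = (-271 - 15962 + 0) - 337411 = -16233 - 337411 = -353644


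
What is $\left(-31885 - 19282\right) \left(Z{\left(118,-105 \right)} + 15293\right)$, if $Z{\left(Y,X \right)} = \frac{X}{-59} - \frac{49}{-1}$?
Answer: $- \frac{46320615261}{59} \approx -7.8509 \cdot 10^{8}$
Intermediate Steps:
$Z{\left(Y,X \right)} = 49 - \frac{X}{59}$ ($Z{\left(Y,X \right)} = X \left(- \frac{1}{59}\right) - -49 = - \frac{X}{59} + 49 = 49 - \frac{X}{59}$)
$\left(-31885 - 19282\right) \left(Z{\left(118,-105 \right)} + 15293\right) = \left(-31885 - 19282\right) \left(\left(49 - - \frac{105}{59}\right) + 15293\right) = - 51167 \left(\left(49 + \frac{105}{59}\right) + 15293\right) = - 51167 \left(\frac{2996}{59} + 15293\right) = \left(-51167\right) \frac{905283}{59} = - \frac{46320615261}{59}$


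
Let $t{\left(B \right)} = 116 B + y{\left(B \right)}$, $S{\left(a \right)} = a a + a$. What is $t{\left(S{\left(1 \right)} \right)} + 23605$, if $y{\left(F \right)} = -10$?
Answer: $23827$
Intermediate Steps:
$S{\left(a \right)} = a + a^{2}$ ($S{\left(a \right)} = a^{2} + a = a + a^{2}$)
$t{\left(B \right)} = -10 + 116 B$ ($t{\left(B \right)} = 116 B - 10 = -10 + 116 B$)
$t{\left(S{\left(1 \right)} \right)} + 23605 = \left(-10 + 116 \cdot 1 \left(1 + 1\right)\right) + 23605 = \left(-10 + 116 \cdot 1 \cdot 2\right) + 23605 = \left(-10 + 116 \cdot 2\right) + 23605 = \left(-10 + 232\right) + 23605 = 222 + 23605 = 23827$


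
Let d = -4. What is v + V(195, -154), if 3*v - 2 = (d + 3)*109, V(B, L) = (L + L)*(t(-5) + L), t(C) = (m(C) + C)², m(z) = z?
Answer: 49789/3 ≈ 16596.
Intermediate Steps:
t(C) = 4*C² (t(C) = (C + C)² = (2*C)² = 4*C²)
V(B, L) = 2*L*(100 + L) (V(B, L) = (L + L)*(4*(-5)² + L) = (2*L)*(4*25 + L) = (2*L)*(100 + L) = 2*L*(100 + L))
v = -107/3 (v = ⅔ + ((-4 + 3)*109)/3 = ⅔ + (-1*109)/3 = ⅔ + (⅓)*(-109) = ⅔ - 109/3 = -107/3 ≈ -35.667)
v + V(195, -154) = -107/3 + 2*(-154)*(100 - 154) = -107/3 + 2*(-154)*(-54) = -107/3 + 16632 = 49789/3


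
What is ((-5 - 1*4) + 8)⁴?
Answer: 1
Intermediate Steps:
((-5 - 1*4) + 8)⁴ = ((-5 - 4) + 8)⁴ = (-9 + 8)⁴ = (-1)⁴ = 1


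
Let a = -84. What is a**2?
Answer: 7056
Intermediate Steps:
a**2 = (-84)**2 = 7056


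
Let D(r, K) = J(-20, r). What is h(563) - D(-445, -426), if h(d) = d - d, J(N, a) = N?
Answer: 20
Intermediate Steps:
D(r, K) = -20
h(d) = 0
h(563) - D(-445, -426) = 0 - 1*(-20) = 0 + 20 = 20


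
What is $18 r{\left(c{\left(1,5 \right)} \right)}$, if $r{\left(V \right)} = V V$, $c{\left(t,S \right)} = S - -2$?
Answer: $882$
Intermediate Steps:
$c{\left(t,S \right)} = 2 + S$ ($c{\left(t,S \right)} = S + 2 = 2 + S$)
$r{\left(V \right)} = V^{2}$
$18 r{\left(c{\left(1,5 \right)} \right)} = 18 \left(2 + 5\right)^{2} = 18 \cdot 7^{2} = 18 \cdot 49 = 882$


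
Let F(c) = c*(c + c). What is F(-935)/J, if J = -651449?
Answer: -1748450/651449 ≈ -2.6839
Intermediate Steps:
F(c) = 2*c**2 (F(c) = c*(2*c) = 2*c**2)
F(-935)/J = (2*(-935)**2)/(-651449) = (2*874225)*(-1/651449) = 1748450*(-1/651449) = -1748450/651449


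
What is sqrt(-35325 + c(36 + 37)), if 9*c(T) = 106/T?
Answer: I*sqrt(1694214587)/219 ≈ 187.95*I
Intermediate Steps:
c(T) = 106/(9*T) (c(T) = (106/T)/9 = 106/(9*T))
sqrt(-35325 + c(36 + 37)) = sqrt(-35325 + 106/(9*(36 + 37))) = sqrt(-35325 + (106/9)/73) = sqrt(-35325 + (106/9)*(1/73)) = sqrt(-35325 + 106/657) = sqrt(-23208419/657) = I*sqrt(1694214587)/219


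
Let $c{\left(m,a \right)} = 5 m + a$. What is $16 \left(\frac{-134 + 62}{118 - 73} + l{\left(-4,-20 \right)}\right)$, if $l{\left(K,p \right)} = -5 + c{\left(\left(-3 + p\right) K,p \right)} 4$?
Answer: $\frac{140272}{5} \approx 28054.0$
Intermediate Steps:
$c{\left(m,a \right)} = a + 5 m$
$l{\left(K,p \right)} = -5 + 4 p + 20 K \left(-3 + p\right)$ ($l{\left(K,p \right)} = -5 + \left(p + 5 \left(-3 + p\right) K\right) 4 = -5 + \left(p + 5 K \left(-3 + p\right)\right) 4 = -5 + \left(4 p + 20 K \left(-3 + p\right)\right) = -5 + 4 p + 20 K \left(-3 + p\right)$)
$16 \left(\frac{-134 + 62}{118 - 73} + l{\left(-4,-20 \right)}\right) = 16 \left(\frac{-134 + 62}{118 - 73} + \left(-5 + 4 \left(-20\right) + 20 \left(-4\right) \left(-3 - 20\right)\right)\right) = 16 \left(- \frac{72}{45} - \left(85 - 1840\right)\right) = 16 \left(\left(-72\right) \frac{1}{45} - -1755\right) = 16 \left(- \frac{8}{5} + 1755\right) = 16 \cdot \frac{8767}{5} = \frac{140272}{5}$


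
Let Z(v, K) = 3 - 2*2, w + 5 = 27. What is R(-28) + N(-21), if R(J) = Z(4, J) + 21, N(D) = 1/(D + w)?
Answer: 21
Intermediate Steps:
w = 22 (w = -5 + 27 = 22)
Z(v, K) = -1 (Z(v, K) = 3 - 4 = -1)
N(D) = 1/(22 + D) (N(D) = 1/(D + 22) = 1/(22 + D))
R(J) = 20 (R(J) = -1 + 21 = 20)
R(-28) + N(-21) = 20 + 1/(22 - 21) = 20 + 1/1 = 20 + 1 = 21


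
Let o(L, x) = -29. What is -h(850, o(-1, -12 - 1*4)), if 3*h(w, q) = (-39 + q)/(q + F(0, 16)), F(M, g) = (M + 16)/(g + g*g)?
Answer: -289/369 ≈ -0.78320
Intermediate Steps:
F(M, g) = (16 + M)/(g + g**2)
h(w, q) = (-39 + q)/(3*(1/17 + q)) (h(w, q) = ((-39 + q)/(q + (16 + 0)/(16*(1 + 16))))/3 = ((-39 + q)/(q + (1/16)*16/17))/3 = ((-39 + q)/(q + (1/16)*(1/17)*16))/3 = ((-39 + q)/(q + 1/17))/3 = ((-39 + q)/(1/17 + q))/3 = (-39 + q)/(3*(1/17 + q)))
-h(850, o(-1, -12 - 1*4)) = -17*(-39 - 29)/(3*(1 + 17*(-29))) = -17*(-68)/(3*(1 - 493)) = -17*(-68)/(3*(-492)) = -17*(-1)*(-68)/(3*492) = -1*289/369 = -289/369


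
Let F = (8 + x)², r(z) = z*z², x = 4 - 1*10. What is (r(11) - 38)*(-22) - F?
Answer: -28450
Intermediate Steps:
x = -6 (x = 4 - 10 = -6)
r(z) = z³
F = 4 (F = (8 - 6)² = 2² = 4)
(r(11) - 38)*(-22) - F = (11³ - 38)*(-22) - 1*4 = (1331 - 38)*(-22) - 4 = 1293*(-22) - 4 = -28446 - 4 = -28450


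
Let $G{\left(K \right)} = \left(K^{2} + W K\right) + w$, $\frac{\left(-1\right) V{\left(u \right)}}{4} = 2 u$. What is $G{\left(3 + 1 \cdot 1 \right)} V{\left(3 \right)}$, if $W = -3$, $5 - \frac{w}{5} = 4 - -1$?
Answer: $-96$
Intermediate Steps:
$w = 0$ ($w = 25 - 5 \left(4 - -1\right) = 25 - 5 \left(4 + 1\right) = 25 - 25 = 0$)
$V{\left(u \right)} = - 8 u$ ($V{\left(u \right)} = - 4 \cdot 2 u = - 8 u$)
$G{\left(K \right)} = K^{2} - 3 K$ ($G{\left(K \right)} = \left(K^{2} - 3 K\right) + 0 = K^{2} - 3 K$)
$G{\left(3 + 1 \cdot 1 \right)} V{\left(3 \right)} = \left(3 + 1 \cdot 1\right) \left(-3 + \left(3 + 1 \cdot 1\right)\right) \left(\left(-8\right) 3\right) = \left(3 + 1\right) \left(-3 + \left(3 + 1\right)\right) \left(-24\right) = 4 \left(-3 + 4\right) \left(-24\right) = 4 \cdot 1 \left(-24\right) = 4 \left(-24\right) = -96$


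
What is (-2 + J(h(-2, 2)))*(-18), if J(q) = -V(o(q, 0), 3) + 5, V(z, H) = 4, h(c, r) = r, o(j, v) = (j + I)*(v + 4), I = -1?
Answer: 18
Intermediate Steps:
o(j, v) = (-1 + j)*(4 + v) (o(j, v) = (j - 1)*(v + 4) = (-1 + j)*(4 + v))
J(q) = 1 (J(q) = -1*4 + 5 = -4 + 5 = 1)
(-2 + J(h(-2, 2)))*(-18) = (-2 + 1)*(-18) = -1*(-18) = 18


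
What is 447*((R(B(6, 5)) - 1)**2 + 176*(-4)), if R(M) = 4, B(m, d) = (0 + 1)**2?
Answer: -310665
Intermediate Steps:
B(m, d) = 1 (B(m, d) = 1**2 = 1)
447*((R(B(6, 5)) - 1)**2 + 176*(-4)) = 447*((4 - 1)**2 + 176*(-4)) = 447*(3**2 - 704) = 447*(9 - 704) = 447*(-695) = -310665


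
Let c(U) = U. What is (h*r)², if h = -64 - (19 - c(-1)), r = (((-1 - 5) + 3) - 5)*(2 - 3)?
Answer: 451584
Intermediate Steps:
r = 8 (r = ((-6 + 3) - 5)*(-1) = (-3 - 5)*(-1) = -8*(-1) = 8)
h = -84 (h = -64 - (19 - 1*(-1)) = -64 - (19 + 1) = -64 - 1*20 = -64 - 20 = -84)
(h*r)² = (-84*8)² = (-672)² = 451584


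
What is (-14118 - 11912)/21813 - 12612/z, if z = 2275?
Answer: -334323806/49624575 ≈ -6.7371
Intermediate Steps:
(-14118 - 11912)/21813 - 12612/z = (-14118 - 11912)/21813 - 12612/2275 = -26030*1/21813 - 12612*1/2275 = -26030/21813 - 12612/2275 = -334323806/49624575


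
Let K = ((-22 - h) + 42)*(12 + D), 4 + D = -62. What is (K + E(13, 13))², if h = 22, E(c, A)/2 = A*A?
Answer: 198916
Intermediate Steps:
D = -66 (D = -4 - 62 = -66)
E(c, A) = 2*A² (E(c, A) = 2*(A*A) = 2*A²)
K = 108 (K = ((-22 - 1*22) + 42)*(12 - 66) = ((-22 - 22) + 42)*(-54) = (-44 + 42)*(-54) = -2*(-54) = 108)
(K + E(13, 13))² = (108 + 2*13²)² = (108 + 2*169)² = (108 + 338)² = 446² = 198916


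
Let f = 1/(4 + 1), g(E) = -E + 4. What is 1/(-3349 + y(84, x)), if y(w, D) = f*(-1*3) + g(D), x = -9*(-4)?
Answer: -5/16908 ≈ -0.00029572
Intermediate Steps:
x = 36
g(E) = 4 - E
f = 1/5 ≈ 0.20000
y(w, D) = 17/5 - D (y(w, D) = (-1*3)/5 + (4 - D) = (1/5)*(-3) + (4 - D) = -3/5 + (4 - D) = 17/5 - D)
1/(-3349 + y(84, x)) = 1/(-3349 + (17/5 - 1*36)) = 1/(-3349 + (17/5 - 36)) = 1/(-3349 - 163/5) = 1/(-16908/5) = -5/16908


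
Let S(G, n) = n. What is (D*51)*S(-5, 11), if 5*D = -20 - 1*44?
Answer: -35904/5 ≈ -7180.8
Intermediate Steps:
D = -64/5 (D = (-20 - 1*44)/5 = (-20 - 44)/5 = (⅕)*(-64) = -64/5 ≈ -12.800)
(D*51)*S(-5, 11) = -64/5*51*11 = -3264/5*11 = -35904/5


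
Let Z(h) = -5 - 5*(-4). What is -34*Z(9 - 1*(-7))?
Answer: -510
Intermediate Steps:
Z(h) = 15 (Z(h) = -5 + 20 = 15)
-34*Z(9 - 1*(-7)) = -34*15 = -510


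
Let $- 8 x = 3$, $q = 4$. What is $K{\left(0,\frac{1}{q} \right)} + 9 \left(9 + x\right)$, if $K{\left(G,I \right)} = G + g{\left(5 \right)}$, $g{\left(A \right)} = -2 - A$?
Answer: $\frac{565}{8} \approx 70.625$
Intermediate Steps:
$x = - \frac{3}{8}$ ($x = \left(- \frac{1}{8}\right) 3 = - \frac{3}{8} \approx -0.375$)
$K{\left(G,I \right)} = -7 + G$ ($K{\left(G,I \right)} = G - 7 = -7 + G$)
$K{\left(0,\frac{1}{q} \right)} + 9 \left(9 + x\right) = \left(-7 + 0\right) + 9 \left(9 - \frac{3}{8}\right) = -7 + 9 \cdot \frac{69}{8} = -7 + \frac{621}{8} = \frac{565}{8}$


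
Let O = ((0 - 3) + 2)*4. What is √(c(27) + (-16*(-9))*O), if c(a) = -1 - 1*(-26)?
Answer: I*√551 ≈ 23.473*I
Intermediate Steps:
O = -4 (O = (-3 + 2)*4 = -1*4 = -4)
c(a) = 25 (c(a) = -1 + 26 = 25)
√(c(27) + (-16*(-9))*O) = √(25 - 16*(-9)*(-4)) = √(25 + 144*(-4)) = √(25 - 576) = √(-551) = I*√551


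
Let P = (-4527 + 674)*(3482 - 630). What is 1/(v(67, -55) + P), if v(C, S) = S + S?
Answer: -1/10988866 ≈ -9.1001e-8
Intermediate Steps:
v(C, S) = 2*S
P = -10988756 (P = -3853*2852 = -10988756)
1/(v(67, -55) + P) = 1/(2*(-55) - 10988756) = 1/(-110 - 10988756) = 1/(-10988866) = -1/10988866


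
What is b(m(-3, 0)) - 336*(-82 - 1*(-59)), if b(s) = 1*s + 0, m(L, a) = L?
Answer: 7725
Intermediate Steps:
b(s) = s (b(s) = s + 0 = s)
b(m(-3, 0)) - 336*(-82 - 1*(-59)) = -3 - 336*(-82 - 1*(-59)) = -3 - 336*(-82 + 59) = -3 - 336*(-23) = -3 + 7728 = 7725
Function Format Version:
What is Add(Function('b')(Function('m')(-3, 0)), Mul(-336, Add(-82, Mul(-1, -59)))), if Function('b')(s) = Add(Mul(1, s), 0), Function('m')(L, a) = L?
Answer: 7725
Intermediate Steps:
Function('b')(s) = s (Function('b')(s) = Add(s, 0) = s)
Add(Function('b')(Function('m')(-3, 0)), Mul(-336, Add(-82, Mul(-1, -59)))) = Add(-3, Mul(-336, Add(-82, Mul(-1, -59)))) = Add(-3, Mul(-336, Add(-82, 59))) = Add(-3, Mul(-336, -23)) = Add(-3, 7728) = 7725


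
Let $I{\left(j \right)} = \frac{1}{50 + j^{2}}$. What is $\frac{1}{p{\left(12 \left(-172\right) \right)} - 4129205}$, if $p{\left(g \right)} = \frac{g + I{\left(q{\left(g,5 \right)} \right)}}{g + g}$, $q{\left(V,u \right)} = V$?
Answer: $- \frac{17585882688}{72615705931761697} \approx -2.4218 \cdot 10^{-7}$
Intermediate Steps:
$p{\left(g \right)} = \frac{g + \frac{1}{50 + g^{2}}}{2 g}$ ($p{\left(g \right)} = \frac{g + \frac{1}{50 + g^{2}}}{g + g} = \frac{g + \frac{1}{50 + g^{2}}}{2 g}$)
$\frac{1}{p{\left(12 \left(-172\right) \right)} - 4129205} = \frac{1}{\frac{1 + 12 \left(-172\right) \left(50 + \left(12 \left(-172\right)\right)^{2}\right)}{2 \cdot 12 \left(-172\right) \left(50 + \left(12 \left(-172\right)\right)^{2}\right)} - 4129205} = \frac{1}{\frac{1 - 2064 \left(50 + \left(-2064\right)^{2}\right)}{2 \left(-2064\right) \left(50 + \left(-2064\right)^{2}\right)} - 4129205} = \frac{1}{\frac{1}{2} \left(- \frac{1}{2064}\right) \frac{1}{50 + 4260096} \left(1 - 2064 \left(50 + 4260096\right)\right) - 4129205} = \frac{1}{\frac{1}{2} \left(- \frac{1}{2064}\right) \frac{1}{4260146} \left(1 - 8792941344\right) - 4129205} = \frac{1}{\frac{1}{2} \left(- \frac{1}{2064}\right) \frac{1}{4260146} \left(-8792941343\right) - 4129205} = \frac{1}{\frac{8792941343}{17585882688} - 4129205} = \frac{1}{- \frac{72615705931761697}{17585882688}} = - \frac{17585882688}{72615705931761697}$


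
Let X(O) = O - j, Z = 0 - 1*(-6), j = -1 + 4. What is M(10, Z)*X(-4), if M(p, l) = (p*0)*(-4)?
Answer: 0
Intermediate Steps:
j = 3
Z = 6 (Z = 0 + 6 = 6)
X(O) = -3 + O (X(O) = O - 1*3 = O - 3 = -3 + O)
M(p, l) = 0 (M(p, l) = 0*(-4) = 0)
M(10, Z)*X(-4) = 0*(-3 - 4) = 0*(-7) = 0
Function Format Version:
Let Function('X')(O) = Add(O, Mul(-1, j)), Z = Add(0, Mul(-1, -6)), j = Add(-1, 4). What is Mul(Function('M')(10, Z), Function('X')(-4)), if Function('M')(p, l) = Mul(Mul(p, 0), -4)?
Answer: 0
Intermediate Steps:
j = 3
Z = 6 (Z = Add(0, 6) = 6)
Function('X')(O) = Add(-3, O) (Function('X')(O) = Add(O, Mul(-1, 3)) = Add(O, -3) = Add(-3, O))
Function('M')(p, l) = 0 (Function('M')(p, l) = Mul(0, -4) = 0)
Mul(Function('M')(10, Z), Function('X')(-4)) = Mul(0, Add(-3, -4)) = Mul(0, -7) = 0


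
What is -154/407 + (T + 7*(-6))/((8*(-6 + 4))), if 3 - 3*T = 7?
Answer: 2069/888 ≈ 2.3300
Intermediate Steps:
T = -4/3 (T = 1 - 1/3*7 = 1 - 7/3 = -4/3 ≈ -1.3333)
-154/407 + (T + 7*(-6))/((8*(-6 + 4))) = -154/407 + (-4/3 + 7*(-6))/((8*(-6 + 4))) = -154*1/407 + (-4/3 - 42)/((8*(-2))) = -14/37 - 130/3/(-16) = -14/37 - 130/3*(-1/16) = -14/37 + 65/24 = 2069/888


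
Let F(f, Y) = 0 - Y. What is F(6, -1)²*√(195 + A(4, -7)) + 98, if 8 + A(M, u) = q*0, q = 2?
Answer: 98 + √187 ≈ 111.67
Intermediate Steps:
A(M, u) = -8 (A(M, u) = -8 + 2*0 = -8 + 0 = -8)
F(f, Y) = -Y
F(6, -1)²*√(195 + A(4, -7)) + 98 = (-1*(-1))²*√(195 - 8) + 98 = 1²*√187 + 98 = 1*√187 + 98 = √187 + 98 = 98 + √187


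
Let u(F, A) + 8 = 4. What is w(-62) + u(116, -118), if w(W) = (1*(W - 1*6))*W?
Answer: 4212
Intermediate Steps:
w(W) = W*(-6 + W) (w(W) = (1*(W - 6))*W = (1*(-6 + W))*W = (-6 + W)*W = W*(-6 + W))
u(F, A) = -4 (u(F, A) = -8 + 4 = -4)
w(-62) + u(116, -118) = -62*(-6 - 62) - 4 = -62*(-68) - 4 = 4216 - 4 = 4212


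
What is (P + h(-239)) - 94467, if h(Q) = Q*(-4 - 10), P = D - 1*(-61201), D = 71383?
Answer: 41463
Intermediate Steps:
P = 132584 (P = 71383 - 1*(-61201) = 71383 + 61201 = 132584)
h(Q) = -14*Q (h(Q) = Q*(-14) = -14*Q)
(P + h(-239)) - 94467 = (132584 - 14*(-239)) - 94467 = (132584 + 3346) - 94467 = 135930 - 94467 = 41463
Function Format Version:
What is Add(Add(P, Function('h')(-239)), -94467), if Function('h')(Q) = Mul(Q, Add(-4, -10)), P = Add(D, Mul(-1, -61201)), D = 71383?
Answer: 41463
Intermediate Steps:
P = 132584 (P = Add(71383, Mul(-1, -61201)) = Add(71383, 61201) = 132584)
Function('h')(Q) = Mul(-14, Q) (Function('h')(Q) = Mul(Q, -14) = Mul(-14, Q))
Add(Add(P, Function('h')(-239)), -94467) = Add(Add(132584, Mul(-14, -239)), -94467) = Add(Add(132584, 3346), -94467) = Add(135930, -94467) = 41463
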